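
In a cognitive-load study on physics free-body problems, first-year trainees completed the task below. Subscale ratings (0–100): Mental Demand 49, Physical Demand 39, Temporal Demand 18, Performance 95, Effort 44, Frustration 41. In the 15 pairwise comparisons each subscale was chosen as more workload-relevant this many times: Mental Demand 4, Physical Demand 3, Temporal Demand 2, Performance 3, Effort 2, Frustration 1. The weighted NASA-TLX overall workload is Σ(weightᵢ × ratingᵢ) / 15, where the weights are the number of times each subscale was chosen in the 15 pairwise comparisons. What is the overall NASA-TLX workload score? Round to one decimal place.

The tallies are the weights (they sum to 15).
Weighted sum = 4·49 + 3·39 + 2·18 + 3·95 + 2·44 + 1·41
            = 196 + 117 + 36 + 285 + 88 + 41 = 763.
Overall workload = 763 / 15 = 50.8667 ≈ 50.9.

50.9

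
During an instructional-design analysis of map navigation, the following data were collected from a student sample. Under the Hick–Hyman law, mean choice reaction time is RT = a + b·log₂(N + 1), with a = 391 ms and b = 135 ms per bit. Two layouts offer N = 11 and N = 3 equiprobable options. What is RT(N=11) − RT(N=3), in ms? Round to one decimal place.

214.0

RT(11) = 391 + 135·log₂(12) = 391 + 135·3.5850 = 874.9750 ms.
RT(3) = 391 + 135·log₂(4) = 391 + 135·2.0000 = 661.0000 ms.
Difference = 874.9750 − 661.0000 = 213.9750 ≈ 214.0 ms.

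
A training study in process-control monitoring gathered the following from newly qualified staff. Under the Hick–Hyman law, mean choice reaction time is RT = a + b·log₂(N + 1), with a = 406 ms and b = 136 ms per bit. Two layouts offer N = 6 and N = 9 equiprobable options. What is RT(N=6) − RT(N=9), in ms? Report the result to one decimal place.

-70.0

RT(6) = 406 + 136·log₂(7) = 406 + 136·2.8074 = 787.8064 ms.
RT(9) = 406 + 136·log₂(10) = 406 + 136·3.3219 = 857.7784 ms.
Difference = 787.8064 − 857.7784 = -69.9720 ≈ -70.0 ms.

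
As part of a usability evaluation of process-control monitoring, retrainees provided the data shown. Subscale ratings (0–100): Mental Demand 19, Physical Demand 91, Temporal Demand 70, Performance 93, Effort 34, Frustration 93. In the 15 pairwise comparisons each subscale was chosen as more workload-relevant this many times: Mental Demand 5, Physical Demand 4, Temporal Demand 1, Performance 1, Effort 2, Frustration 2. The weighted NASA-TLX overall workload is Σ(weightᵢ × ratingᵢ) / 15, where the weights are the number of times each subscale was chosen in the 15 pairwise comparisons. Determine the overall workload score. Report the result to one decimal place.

58.4

The tallies are the weights (they sum to 15).
Weighted sum = 5·19 + 4·91 + 1·70 + 1·93 + 2·34 + 2·93
            = 95 + 364 + 70 + 93 + 68 + 186 = 876.
Overall workload = 876 / 15 = 58.4000 ≈ 58.4.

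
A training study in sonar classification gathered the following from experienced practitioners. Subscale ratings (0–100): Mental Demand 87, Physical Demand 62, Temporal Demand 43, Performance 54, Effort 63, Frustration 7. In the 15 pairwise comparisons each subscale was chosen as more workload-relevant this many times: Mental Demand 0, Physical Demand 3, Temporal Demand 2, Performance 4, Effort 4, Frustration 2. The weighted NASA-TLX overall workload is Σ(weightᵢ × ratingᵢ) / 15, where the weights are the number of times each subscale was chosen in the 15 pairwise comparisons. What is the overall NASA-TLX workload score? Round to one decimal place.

50.3

The tallies are the weights (they sum to 15).
Weighted sum = 0·87 + 3·62 + 2·43 + 4·54 + 4·63 + 2·7
            = 0 + 186 + 86 + 216 + 252 + 14 = 754.
Overall workload = 754 / 15 = 50.2667 ≈ 50.3.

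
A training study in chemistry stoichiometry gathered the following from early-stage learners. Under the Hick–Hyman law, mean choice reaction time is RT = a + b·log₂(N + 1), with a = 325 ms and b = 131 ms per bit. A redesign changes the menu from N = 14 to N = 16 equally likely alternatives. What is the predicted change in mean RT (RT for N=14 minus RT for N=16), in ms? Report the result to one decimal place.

RT(14) = 325 + 131·log₂(15) = 325 + 131·3.9069 = 836.8039 ms.
RT(16) = 325 + 131·log₂(17) = 325 + 131·4.0875 = 860.4625 ms.
Difference = 836.8039 − 860.4625 = -23.6586 ≈ -23.7 ms.

-23.7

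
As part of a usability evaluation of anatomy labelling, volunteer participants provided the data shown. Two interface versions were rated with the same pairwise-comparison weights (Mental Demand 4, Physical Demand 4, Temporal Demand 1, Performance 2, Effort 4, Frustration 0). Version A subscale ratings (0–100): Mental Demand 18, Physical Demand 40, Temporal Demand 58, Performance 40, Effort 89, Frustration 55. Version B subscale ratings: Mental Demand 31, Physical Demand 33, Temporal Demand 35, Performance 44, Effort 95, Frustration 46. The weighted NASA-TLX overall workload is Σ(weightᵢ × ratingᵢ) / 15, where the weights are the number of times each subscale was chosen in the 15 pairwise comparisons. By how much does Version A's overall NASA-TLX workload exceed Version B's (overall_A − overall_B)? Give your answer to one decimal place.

-2.2

Version A weighted sum = 4·18 + 4·40 + 1·58 + 2·40 + 4·89 + 0·55 = 72 + 160 + 58 + 80 + 356 + 0 = 726; overall_A = 726/15 = 48.4000.
Version B weighted sum = 4·31 + 4·33 + 1·35 + 2·44 + 4·95 + 0·46 = 124 + 132 + 35 + 88 + 380 + 0 = 759; overall_B = 759/15 = 50.6000.
Difference = 48.4000 − 50.6000 = -2.2000 ≈ -2.2.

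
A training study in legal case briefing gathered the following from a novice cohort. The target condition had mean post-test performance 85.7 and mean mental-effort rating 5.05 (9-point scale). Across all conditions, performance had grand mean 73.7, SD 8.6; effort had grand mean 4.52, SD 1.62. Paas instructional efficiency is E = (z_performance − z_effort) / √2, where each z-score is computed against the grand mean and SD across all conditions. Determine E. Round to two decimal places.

0.76

z_performance = (85.7 − 73.7) / 8.6 = 12.0000 / 8.6 = 1.3953.
z_effort = (5.05 − 4.52) / 1.62 = 0.5300 / 1.62 = 0.3272.
z_P − z_E = 1.3953 − 0.3272 = 1.0681.
E = 1.0681 / √2 = 1.0681 / 1.41421 = 0.7553 ≈ 0.76.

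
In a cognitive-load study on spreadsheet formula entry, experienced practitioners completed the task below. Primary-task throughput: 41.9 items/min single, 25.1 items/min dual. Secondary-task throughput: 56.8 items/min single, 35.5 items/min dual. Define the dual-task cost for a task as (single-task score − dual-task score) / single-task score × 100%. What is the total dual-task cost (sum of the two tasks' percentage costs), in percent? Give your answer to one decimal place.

77.6

Primary cost = (41.9 − 25.1) / 41.9 × 100% = 40.0955%.
Secondary cost = (56.8 − 35.5) / 56.8 × 100% = 37.5000%.
Total = 40.0955% + 37.5000% = 77.5955% ≈ 77.6%.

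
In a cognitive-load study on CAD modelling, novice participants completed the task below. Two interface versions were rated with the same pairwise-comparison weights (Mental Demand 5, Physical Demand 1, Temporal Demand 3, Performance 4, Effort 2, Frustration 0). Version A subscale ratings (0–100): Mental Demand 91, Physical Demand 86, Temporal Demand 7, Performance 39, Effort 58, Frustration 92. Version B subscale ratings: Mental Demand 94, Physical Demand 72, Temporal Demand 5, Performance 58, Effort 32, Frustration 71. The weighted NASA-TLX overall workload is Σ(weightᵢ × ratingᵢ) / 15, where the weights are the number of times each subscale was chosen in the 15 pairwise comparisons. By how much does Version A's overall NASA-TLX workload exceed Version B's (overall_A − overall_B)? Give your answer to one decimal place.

-1.3

Version A weighted sum = 5·91 + 1·86 + 3·7 + 4·39 + 2·58 + 0·92 = 455 + 86 + 21 + 156 + 116 + 0 = 834; overall_A = 834/15 = 55.6000.
Version B weighted sum = 5·94 + 1·72 + 3·5 + 4·58 + 2·32 + 0·71 = 470 + 72 + 15 + 232 + 64 + 0 = 853; overall_B = 853/15 = 56.8667.
Difference = 55.6000 − 56.8667 = -1.2667 ≈ -1.3.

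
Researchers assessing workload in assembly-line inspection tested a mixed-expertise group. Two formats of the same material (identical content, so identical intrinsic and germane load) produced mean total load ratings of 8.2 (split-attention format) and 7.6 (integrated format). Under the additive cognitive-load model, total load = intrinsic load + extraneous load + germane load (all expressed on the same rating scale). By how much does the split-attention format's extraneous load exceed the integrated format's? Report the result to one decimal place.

0.6

Intrinsic and germane load are equal across formats, so the difference in total load equals the difference in extraneous load.
Extraneous-load difference = 8.2 − 7.6 = 0.6.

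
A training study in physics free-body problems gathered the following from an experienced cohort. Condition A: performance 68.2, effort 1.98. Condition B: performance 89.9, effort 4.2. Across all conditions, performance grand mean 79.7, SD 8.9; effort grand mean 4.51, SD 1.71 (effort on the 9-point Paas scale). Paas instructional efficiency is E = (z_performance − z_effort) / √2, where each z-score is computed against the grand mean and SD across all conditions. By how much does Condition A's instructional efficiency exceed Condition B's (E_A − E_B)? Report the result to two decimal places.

Condition A: z_P = (68.2 − 79.7)/8.9 = -1.2921; z_E = (1.98 − 4.51)/1.71 = -1.4795; E_A = (-1.2921 − (-1.4795))/√2 = 0.1325.
Condition B: z_P = (89.9 − 79.7)/8.9 = 1.1461; z_E = (4.2 − 4.51)/1.71 = -0.1813; E_B = (1.1461 − (-0.1813))/√2 = 0.9386.
E_A − E_B = 0.1325 − 0.9386 = -0.8061 ≈ -0.81.

-0.81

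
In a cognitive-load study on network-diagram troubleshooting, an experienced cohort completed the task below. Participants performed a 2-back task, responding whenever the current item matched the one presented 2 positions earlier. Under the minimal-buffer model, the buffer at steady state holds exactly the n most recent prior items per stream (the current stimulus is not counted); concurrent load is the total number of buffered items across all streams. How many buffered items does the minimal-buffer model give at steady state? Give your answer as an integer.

2

The buffer holds the 2 most recent prior items.
Steady-state concurrent load = 2 items.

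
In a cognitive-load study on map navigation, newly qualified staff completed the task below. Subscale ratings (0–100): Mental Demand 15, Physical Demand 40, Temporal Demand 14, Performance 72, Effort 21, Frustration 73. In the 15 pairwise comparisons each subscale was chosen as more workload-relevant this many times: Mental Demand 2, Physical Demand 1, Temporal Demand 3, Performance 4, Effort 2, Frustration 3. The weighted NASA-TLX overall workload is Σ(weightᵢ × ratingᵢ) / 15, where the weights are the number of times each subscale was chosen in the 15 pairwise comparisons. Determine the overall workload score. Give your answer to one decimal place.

The tallies are the weights (they sum to 15).
Weighted sum = 2·15 + 1·40 + 3·14 + 4·72 + 2·21 + 3·73
            = 30 + 40 + 42 + 288 + 42 + 219 = 661.
Overall workload = 661 / 15 = 44.0667 ≈ 44.1.

44.1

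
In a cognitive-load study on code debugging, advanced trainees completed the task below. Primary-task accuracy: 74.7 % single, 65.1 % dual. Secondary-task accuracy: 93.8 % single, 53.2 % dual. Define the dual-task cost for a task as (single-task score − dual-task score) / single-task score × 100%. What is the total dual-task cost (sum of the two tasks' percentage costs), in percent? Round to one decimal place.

Primary cost = (74.7 − 65.1) / 74.7 × 100% = 12.8514%.
Secondary cost = (93.8 − 53.2) / 93.8 × 100% = 43.2836%.
Total = 12.8514% + 43.2836% = 56.1350% ≈ 56.1%.

56.1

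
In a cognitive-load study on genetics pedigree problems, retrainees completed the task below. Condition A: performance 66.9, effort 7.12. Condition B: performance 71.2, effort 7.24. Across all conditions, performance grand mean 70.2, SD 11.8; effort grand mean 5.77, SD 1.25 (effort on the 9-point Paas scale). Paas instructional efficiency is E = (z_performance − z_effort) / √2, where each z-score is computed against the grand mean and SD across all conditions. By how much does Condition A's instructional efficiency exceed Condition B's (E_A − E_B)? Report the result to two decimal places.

Condition A: z_P = (66.9 − 70.2)/11.8 = -0.2797; z_E = (7.12 − 5.77)/1.25 = 1.0800; E_A = (-0.2797 − 1.0800)/√2 = -0.9615.
Condition B: z_P = (71.2 − 70.2)/11.8 = 0.0847; z_E = (7.24 − 5.77)/1.25 = 1.1760; E_B = (0.0847 − 1.1760)/√2 = -0.7717.
E_A − E_B = -0.9615 − (-0.7717) = -0.1898 ≈ -0.19.

-0.19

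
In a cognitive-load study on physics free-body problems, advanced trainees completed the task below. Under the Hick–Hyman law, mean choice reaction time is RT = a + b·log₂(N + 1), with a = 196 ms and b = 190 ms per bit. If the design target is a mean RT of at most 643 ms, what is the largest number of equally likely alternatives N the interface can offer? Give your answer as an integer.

4

Set 196 + 190·log₂(N + 1) ≤ 643.
log₂(N + 1) ≤ (643 − 196) / 190 = 2.3526.
N + 1 ≤ 2^2.3526 = 5.1074.
N ≤ 4.1074, so the largest integer N is 4.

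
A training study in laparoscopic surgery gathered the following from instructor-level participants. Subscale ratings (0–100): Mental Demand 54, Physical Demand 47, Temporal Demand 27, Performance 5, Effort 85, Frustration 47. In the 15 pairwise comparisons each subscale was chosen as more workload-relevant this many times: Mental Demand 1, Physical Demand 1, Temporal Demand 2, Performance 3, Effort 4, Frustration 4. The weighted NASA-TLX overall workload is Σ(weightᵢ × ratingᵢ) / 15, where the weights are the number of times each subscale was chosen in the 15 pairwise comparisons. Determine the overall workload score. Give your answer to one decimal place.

The tallies are the weights (they sum to 15).
Weighted sum = 1·54 + 1·47 + 2·27 + 3·5 + 4·85 + 4·47
            = 54 + 47 + 54 + 15 + 340 + 188 = 698.
Overall workload = 698 / 15 = 46.5333 ≈ 46.5.

46.5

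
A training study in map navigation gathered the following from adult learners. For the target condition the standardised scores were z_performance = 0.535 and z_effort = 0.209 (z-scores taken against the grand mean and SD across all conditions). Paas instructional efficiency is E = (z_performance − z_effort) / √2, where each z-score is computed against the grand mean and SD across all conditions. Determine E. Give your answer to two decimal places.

0.23

z_P − z_E = 0.535 − 0.209 = 0.3260.
E = 0.3260 / √2 = 0.3260 / 1.41421 = 0.2305 ≈ 0.23.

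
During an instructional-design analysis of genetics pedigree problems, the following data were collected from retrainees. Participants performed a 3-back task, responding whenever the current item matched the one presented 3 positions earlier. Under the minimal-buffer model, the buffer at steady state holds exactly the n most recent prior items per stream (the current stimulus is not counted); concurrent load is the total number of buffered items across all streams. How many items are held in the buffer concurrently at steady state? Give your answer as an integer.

3

The buffer holds the 3 most recent prior items.
Steady-state concurrent load = 3 items.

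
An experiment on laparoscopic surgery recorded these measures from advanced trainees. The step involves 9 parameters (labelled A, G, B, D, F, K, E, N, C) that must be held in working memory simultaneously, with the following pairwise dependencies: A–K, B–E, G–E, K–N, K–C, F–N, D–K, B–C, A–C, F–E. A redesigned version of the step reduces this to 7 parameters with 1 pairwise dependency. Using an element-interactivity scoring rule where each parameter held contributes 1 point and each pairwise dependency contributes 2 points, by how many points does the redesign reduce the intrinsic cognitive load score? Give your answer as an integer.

20

Original: 9 × 1 + 10 × 2 = 9 + 20 = 29.
Redesigned: 7 × 1 + 1 × 2 = 7 + 2 = 9.
Reduction = 29 − 9 = 20.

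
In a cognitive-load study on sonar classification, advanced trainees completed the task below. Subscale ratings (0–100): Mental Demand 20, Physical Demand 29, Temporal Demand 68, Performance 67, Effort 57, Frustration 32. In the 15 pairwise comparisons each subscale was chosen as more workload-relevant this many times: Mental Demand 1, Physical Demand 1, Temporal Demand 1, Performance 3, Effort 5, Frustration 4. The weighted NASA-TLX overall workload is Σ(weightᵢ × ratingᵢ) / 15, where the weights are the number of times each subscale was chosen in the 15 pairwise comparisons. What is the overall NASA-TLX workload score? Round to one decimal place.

48.7

The tallies are the weights (they sum to 15).
Weighted sum = 1·20 + 1·29 + 1·68 + 3·67 + 5·57 + 4·32
            = 20 + 29 + 68 + 201 + 285 + 128 = 731.
Overall workload = 731 / 15 = 48.7333 ≈ 48.7.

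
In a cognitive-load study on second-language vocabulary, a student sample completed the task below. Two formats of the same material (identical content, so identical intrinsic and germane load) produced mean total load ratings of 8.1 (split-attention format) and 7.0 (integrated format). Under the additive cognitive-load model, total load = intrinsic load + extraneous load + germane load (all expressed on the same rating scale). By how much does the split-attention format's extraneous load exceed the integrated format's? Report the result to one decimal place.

Intrinsic and germane load are equal across formats, so the difference in total load equals the difference in extraneous load.
Extraneous-load difference = 8.1 − 7.0 = 1.1.

1.1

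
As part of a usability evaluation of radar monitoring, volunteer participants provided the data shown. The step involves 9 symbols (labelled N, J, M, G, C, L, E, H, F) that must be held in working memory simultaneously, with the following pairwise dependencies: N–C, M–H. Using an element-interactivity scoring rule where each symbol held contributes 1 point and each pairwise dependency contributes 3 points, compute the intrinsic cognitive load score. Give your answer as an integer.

15

Count of symbols held simultaneously: 9.
Count of pairwise dependencies listed: 2.
Element contribution: 9 × 1 = 9.
Interaction contribution: 2 × 3 = 6.
Intrinsic load = 9 + 6 = 15.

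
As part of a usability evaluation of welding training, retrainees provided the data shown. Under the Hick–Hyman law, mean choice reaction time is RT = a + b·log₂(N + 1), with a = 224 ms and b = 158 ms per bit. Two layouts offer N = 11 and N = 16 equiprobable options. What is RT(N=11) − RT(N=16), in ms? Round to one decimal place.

-79.4

RT(11) = 224 + 158·log₂(12) = 224 + 158·3.5850 = 790.4300 ms.
RT(16) = 224 + 158·log₂(17) = 224 + 158·4.0875 = 869.8250 ms.
Difference = 790.4300 − 869.8250 = -79.3950 ≈ -79.4 ms.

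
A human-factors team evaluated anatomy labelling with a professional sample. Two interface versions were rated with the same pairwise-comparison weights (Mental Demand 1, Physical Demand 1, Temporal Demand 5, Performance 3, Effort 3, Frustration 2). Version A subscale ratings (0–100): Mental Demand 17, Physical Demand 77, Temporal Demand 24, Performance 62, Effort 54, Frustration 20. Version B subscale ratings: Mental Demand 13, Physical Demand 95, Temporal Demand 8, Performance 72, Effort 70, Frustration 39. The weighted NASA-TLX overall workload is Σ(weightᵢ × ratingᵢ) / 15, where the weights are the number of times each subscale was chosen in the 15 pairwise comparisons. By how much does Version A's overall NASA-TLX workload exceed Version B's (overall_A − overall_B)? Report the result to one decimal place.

-3.3

Version A weighted sum = 1·17 + 1·77 + 5·24 + 3·62 + 3·54 + 2·20 = 17 + 77 + 120 + 186 + 162 + 40 = 602; overall_A = 602/15 = 40.1333.
Version B weighted sum = 1·13 + 1·95 + 5·8 + 3·72 + 3·70 + 2·39 = 13 + 95 + 40 + 216 + 210 + 78 = 652; overall_B = 652/15 = 43.4667.
Difference = 40.1333 − 43.4667 = -3.3334 ≈ -3.3.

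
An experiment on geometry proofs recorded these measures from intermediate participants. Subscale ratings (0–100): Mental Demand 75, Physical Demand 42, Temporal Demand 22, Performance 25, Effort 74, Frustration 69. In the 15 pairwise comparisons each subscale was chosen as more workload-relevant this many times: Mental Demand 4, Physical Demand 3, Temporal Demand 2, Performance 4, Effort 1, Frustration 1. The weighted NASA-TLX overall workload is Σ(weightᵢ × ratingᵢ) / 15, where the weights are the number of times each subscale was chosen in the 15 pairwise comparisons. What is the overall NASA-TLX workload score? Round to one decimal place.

47.5

The tallies are the weights (they sum to 15).
Weighted sum = 4·75 + 3·42 + 2·22 + 4·25 + 1·74 + 1·69
            = 300 + 126 + 44 + 100 + 74 + 69 = 713.
Overall workload = 713 / 15 = 47.5333 ≈ 47.5.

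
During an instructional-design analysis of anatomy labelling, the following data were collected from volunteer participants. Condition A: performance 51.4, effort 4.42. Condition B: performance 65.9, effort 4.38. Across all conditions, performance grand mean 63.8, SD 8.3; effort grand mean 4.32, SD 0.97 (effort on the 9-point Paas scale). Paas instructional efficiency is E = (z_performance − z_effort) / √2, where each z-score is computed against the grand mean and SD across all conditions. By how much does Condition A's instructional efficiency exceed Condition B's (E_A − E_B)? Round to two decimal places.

-1.26

Condition A: z_P = (51.4 − 63.8)/8.3 = -1.4940; z_E = (4.42 − 4.32)/0.97 = 0.1031; E_A = (-1.4940 − 0.1031)/√2 = -1.1293.
Condition B: z_P = (65.9 − 63.8)/8.3 = 0.2530; z_E = (4.38 − 4.32)/0.97 = 0.0619; E_B = (0.2530 − 0.0619)/√2 = 0.1351.
E_A − E_B = -1.1293 − 0.1351 = -1.2644 ≈ -1.26.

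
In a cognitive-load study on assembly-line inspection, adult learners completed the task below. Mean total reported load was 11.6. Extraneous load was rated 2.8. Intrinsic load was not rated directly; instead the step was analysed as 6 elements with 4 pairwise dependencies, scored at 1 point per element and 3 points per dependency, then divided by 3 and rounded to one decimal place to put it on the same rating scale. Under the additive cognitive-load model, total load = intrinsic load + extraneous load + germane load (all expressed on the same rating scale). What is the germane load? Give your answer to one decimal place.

2.8

Intrinsic (element-interactivity): (6 × 1 + 4 × 3) / 3 = 18 / 3 = 6.0000 → 6.0.
germane load = total − intrinsic − extraneous
             = 11.6 − 6.0 − 2.8 = 2.8.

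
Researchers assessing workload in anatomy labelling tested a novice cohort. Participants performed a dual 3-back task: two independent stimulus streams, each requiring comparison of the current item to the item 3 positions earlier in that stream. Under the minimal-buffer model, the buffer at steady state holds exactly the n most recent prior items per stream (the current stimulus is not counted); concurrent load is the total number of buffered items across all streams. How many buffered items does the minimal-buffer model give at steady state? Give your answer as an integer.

Each stream's buffer holds its 3 most recent prior items.
Two independent streams: 2 × 3 = 6 buffered items at steady state.

6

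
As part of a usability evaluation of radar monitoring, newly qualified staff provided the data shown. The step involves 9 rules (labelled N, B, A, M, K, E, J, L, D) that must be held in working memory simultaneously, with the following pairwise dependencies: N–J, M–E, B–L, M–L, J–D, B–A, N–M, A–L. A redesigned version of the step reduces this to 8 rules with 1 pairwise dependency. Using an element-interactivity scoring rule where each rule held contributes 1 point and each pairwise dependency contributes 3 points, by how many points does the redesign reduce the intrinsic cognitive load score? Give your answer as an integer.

Original: 9 × 1 + 8 × 3 = 9 + 24 = 33.
Redesigned: 8 × 1 + 1 × 3 = 8 + 3 = 11.
Reduction = 33 − 11 = 22.

22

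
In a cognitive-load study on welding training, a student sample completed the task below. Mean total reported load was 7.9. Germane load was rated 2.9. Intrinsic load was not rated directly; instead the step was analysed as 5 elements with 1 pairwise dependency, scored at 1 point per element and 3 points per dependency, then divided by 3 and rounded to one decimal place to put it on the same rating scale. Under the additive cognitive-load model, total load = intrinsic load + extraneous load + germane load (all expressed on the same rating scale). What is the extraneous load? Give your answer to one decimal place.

2.3

Intrinsic (element-interactivity): (5 × 1 + 1 × 3) / 3 = 8 / 3 = 2.6667 → 2.7.
extraneous load = total − intrinsic − germane
             = 7.9 − 2.7 − 2.9 = 2.3.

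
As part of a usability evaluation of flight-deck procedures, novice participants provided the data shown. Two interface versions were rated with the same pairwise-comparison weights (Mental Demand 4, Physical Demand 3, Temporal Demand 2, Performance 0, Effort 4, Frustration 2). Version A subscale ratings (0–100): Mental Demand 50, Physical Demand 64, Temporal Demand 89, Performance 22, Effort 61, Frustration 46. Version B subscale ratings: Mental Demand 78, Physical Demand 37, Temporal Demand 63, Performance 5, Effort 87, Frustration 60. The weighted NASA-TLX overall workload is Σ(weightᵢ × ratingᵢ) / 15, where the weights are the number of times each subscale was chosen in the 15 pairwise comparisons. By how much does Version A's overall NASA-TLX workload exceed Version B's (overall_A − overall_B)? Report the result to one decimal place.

-7.4

Version A weighted sum = 4·50 + 3·64 + 2·89 + 0·22 + 4·61 + 2·46 = 200 + 192 + 178 + 0 + 244 + 92 = 906; overall_A = 906/15 = 60.4000.
Version B weighted sum = 4·78 + 3·37 + 2·63 + 0·5 + 4·87 + 2·60 = 312 + 111 + 126 + 0 + 348 + 120 = 1017; overall_B = 1017/15 = 67.8000.
Difference = 60.4000 − 67.8000 = -7.4000 ≈ -7.4.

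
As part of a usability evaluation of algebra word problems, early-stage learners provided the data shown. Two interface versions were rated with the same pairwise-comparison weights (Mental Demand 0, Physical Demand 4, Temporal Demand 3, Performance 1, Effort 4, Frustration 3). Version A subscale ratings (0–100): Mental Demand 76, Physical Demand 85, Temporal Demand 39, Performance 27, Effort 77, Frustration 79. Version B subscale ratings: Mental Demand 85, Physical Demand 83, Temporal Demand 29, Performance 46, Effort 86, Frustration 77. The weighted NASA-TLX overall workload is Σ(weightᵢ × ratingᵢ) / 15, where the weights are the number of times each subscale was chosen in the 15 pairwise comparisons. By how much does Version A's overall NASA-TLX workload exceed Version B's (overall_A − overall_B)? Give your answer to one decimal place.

-0.7

Version A weighted sum = 0·76 + 4·85 + 3·39 + 1·27 + 4·77 + 3·79 = 0 + 340 + 117 + 27 + 308 + 237 = 1029; overall_A = 1029/15 = 68.6000.
Version B weighted sum = 0·85 + 4·83 + 3·29 + 1·46 + 4·86 + 3·77 = 0 + 332 + 87 + 46 + 344 + 231 = 1040; overall_B = 1040/15 = 69.3333.
Difference = 68.6000 − 69.3333 = -0.7333 ≈ -0.7.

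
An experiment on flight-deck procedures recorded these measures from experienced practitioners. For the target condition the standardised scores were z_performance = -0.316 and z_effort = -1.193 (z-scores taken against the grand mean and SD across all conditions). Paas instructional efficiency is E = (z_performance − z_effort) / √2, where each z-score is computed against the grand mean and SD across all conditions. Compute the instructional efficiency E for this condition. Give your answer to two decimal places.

z_P − z_E = -0.316 − (-1.193) = 0.8770.
E = 0.8770 / √2 = 0.8770 / 1.41421 = 0.6201 ≈ 0.62.

0.62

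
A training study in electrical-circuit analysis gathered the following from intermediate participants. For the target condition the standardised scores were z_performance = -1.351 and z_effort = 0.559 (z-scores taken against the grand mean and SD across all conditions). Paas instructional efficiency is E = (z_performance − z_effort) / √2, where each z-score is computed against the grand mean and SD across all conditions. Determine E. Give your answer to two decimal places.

-1.35

z_P − z_E = -1.351 − 0.559 = -1.9100.
E = -1.9100 / √2 = -1.9100 / 1.41421 = -1.3506 ≈ -1.35.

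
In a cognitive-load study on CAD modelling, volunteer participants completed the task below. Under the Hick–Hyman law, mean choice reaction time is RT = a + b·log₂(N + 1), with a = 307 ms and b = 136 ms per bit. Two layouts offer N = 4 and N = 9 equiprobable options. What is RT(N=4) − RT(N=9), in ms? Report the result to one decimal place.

RT(4) = 307 + 136·log₂(5) = 307 + 136·2.3219 = 622.7784 ms.
RT(9) = 307 + 136·log₂(10) = 307 + 136·3.3219 = 758.7784 ms.
Difference = 622.7784 − 758.7784 = -136.0000 ≈ -136.0 ms.

-136.0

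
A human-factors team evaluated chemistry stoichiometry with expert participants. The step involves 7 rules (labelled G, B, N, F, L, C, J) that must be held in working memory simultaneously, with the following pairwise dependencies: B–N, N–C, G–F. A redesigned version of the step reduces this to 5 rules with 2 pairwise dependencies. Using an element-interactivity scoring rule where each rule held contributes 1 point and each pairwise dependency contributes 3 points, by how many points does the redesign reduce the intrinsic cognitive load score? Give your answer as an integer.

Original: 7 × 1 + 3 × 3 = 7 + 9 = 16.
Redesigned: 5 × 1 + 2 × 3 = 5 + 6 = 11.
Reduction = 16 − 11 = 5.

5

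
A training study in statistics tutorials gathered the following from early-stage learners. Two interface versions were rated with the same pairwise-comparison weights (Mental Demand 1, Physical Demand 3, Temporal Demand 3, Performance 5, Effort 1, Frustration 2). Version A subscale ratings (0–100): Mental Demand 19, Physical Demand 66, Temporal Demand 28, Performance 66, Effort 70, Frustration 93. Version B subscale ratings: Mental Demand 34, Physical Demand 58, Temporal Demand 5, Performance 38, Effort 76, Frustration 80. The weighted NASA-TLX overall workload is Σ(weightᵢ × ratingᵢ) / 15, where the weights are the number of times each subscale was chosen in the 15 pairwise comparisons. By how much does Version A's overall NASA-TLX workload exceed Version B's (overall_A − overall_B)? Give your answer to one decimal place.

15.9

Version A weighted sum = 1·19 + 3·66 + 3·28 + 5·66 + 1·70 + 2·93 = 19 + 198 + 84 + 330 + 70 + 186 = 887; overall_A = 887/15 = 59.1333.
Version B weighted sum = 1·34 + 3·58 + 3·5 + 5·38 + 1·76 + 2·80 = 34 + 174 + 15 + 190 + 76 + 160 = 649; overall_B = 649/15 = 43.2667.
Difference = 59.1333 − 43.2667 = 15.8666 ≈ 15.9.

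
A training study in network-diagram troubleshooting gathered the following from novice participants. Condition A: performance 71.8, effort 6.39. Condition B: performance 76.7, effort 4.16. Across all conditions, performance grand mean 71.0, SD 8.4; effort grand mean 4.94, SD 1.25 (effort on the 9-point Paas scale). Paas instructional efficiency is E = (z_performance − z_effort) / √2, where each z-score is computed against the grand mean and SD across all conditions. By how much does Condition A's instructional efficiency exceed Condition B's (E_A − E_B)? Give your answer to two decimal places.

-1.67

Condition A: z_P = (71.8 − 71.0)/8.4 = 0.0952; z_E = (6.39 − 4.94)/1.25 = 1.1600; E_A = (0.0952 − 1.1600)/√2 = -0.7529.
Condition B: z_P = (76.7 − 71.0)/8.4 = 0.6786; z_E = (4.16 − 4.94)/1.25 = -0.6240; E_B = (0.6786 − (-0.6240))/√2 = 0.9211.
E_A − E_B = -0.7529 − 0.9211 = -1.6740 ≈ -1.67.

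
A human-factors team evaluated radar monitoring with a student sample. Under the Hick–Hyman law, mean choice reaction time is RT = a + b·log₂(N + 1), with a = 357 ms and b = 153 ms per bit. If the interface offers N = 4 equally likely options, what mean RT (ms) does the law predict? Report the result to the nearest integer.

log₂(4 + 1) = log₂(5) = 2.3219.
RT = 357 + 153 × 2.3219 = 357 + 355.2507 = 712.2507 ms.
≈ 712 ms.

712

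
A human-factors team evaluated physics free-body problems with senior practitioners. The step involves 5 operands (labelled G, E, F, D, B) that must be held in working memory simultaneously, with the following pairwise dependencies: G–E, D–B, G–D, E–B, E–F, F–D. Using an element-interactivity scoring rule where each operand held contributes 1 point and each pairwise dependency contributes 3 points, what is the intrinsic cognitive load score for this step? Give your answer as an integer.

Count of operands held simultaneously: 5.
Count of pairwise dependencies listed: 6.
Element contribution: 5 × 1 = 5.
Interaction contribution: 6 × 3 = 18.
Intrinsic load = 5 + 18 = 23.

23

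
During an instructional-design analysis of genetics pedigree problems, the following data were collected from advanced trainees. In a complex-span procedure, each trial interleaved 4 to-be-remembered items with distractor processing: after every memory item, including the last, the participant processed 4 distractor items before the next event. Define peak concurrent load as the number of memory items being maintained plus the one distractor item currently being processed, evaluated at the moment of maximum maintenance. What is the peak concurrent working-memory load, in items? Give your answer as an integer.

Maintenance is greatest during the distractor(s) after memory item 4: all 4 memory items are being held.
One distractor item is concurrently being processed.
Peak concurrent load = 4 + 1 = 5 items.

5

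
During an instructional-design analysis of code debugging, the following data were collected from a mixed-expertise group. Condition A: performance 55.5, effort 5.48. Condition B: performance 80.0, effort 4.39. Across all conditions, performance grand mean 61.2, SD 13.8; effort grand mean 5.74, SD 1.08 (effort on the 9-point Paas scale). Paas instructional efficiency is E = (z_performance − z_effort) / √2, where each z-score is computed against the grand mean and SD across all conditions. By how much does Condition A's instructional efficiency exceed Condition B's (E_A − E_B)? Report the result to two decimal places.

Condition A: z_P = (55.5 − 61.2)/13.8 = -0.4130; z_E = (5.48 − 5.74)/1.08 = -0.2407; E_A = (-0.4130 − (-0.2407))/√2 = -0.1218.
Condition B: z_P = (80.0 − 61.2)/13.8 = 1.3623; z_E = (4.39 − 5.74)/1.08 = -1.2500; E_B = (1.3623 − (-1.2500))/√2 = 1.8472.
E_A − E_B = -0.1218 − 1.8472 = -1.9690 ≈ -1.97.

-1.97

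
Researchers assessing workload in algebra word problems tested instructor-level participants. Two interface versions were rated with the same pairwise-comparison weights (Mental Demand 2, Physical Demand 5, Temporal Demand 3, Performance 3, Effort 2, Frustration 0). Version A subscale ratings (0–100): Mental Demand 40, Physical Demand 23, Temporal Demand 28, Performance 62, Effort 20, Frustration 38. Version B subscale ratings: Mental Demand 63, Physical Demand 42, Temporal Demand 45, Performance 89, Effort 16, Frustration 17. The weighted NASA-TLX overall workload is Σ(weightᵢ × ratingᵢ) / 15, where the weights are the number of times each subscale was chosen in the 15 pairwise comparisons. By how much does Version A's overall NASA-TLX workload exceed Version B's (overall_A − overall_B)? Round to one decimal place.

Version A weighted sum = 2·40 + 5·23 + 3·28 + 3·62 + 2·20 + 0·38 = 80 + 115 + 84 + 186 + 40 + 0 = 505; overall_A = 505/15 = 33.6667.
Version B weighted sum = 2·63 + 5·42 + 3·45 + 3·89 + 2·16 + 0·17 = 126 + 210 + 135 + 267 + 32 + 0 = 770; overall_B = 770/15 = 51.3333.
Difference = 33.6667 − 51.3333 = -17.6666 ≈ -17.7.

-17.7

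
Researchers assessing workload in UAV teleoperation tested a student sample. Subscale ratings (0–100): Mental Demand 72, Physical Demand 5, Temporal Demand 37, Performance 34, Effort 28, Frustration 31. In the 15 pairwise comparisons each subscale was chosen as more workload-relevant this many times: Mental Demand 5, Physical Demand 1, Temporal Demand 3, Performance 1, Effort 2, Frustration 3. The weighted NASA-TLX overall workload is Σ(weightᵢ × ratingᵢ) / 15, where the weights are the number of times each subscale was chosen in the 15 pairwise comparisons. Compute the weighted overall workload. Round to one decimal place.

The tallies are the weights (they sum to 15).
Weighted sum = 5·72 + 1·5 + 3·37 + 1·34 + 2·28 + 3·31
            = 360 + 5 + 111 + 34 + 56 + 93 = 659.
Overall workload = 659 / 15 = 43.9333 ≈ 43.9.

43.9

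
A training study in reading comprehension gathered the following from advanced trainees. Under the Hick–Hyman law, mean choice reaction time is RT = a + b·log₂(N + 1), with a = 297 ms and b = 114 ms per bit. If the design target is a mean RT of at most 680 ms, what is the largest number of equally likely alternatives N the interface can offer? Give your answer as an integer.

Set 297 + 114·log₂(N + 1) ≤ 680.
log₂(N + 1) ≤ (680 − 297) / 114 = 3.3596.
N + 1 ≤ 2^3.3596 = 10.2646.
N ≤ 9.2646, so the largest integer N is 9.

9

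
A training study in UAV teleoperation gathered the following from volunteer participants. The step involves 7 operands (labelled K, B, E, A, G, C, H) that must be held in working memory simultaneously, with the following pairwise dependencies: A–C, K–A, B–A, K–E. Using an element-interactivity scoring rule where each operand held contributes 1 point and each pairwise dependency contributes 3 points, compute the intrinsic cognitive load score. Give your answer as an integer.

Count of operands held simultaneously: 7.
Count of pairwise dependencies listed: 4.
Element contribution: 7 × 1 = 7.
Interaction contribution: 4 × 3 = 12.
Intrinsic load = 7 + 12 = 19.

19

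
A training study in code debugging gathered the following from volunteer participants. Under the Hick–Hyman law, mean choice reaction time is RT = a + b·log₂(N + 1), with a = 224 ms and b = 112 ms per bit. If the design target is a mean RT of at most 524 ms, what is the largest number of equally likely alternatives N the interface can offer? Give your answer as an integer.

5

Set 224 + 112·log₂(N + 1) ≤ 524.
log₂(N + 1) ≤ (524 − 224) / 112 = 2.6786.
N + 1 ≤ 2^2.6786 = 6.4023.
N ≤ 5.4023, so the largest integer N is 5.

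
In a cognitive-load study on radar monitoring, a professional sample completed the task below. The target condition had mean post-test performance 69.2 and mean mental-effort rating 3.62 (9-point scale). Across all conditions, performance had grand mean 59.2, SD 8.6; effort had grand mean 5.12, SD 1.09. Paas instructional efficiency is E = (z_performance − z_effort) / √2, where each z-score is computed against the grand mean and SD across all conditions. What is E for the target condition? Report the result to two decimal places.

1.80

z_performance = (69.2 − 59.2) / 8.6 = 10.0000 / 8.6 = 1.1628.
z_effort = (3.62 − 5.12) / 1.09 = -1.5000 / 1.09 = -1.3761.
z_P − z_E = 1.1628 − (-1.3761) = 2.5389.
E = 2.5389 / √2 = 2.5389 / 1.41421 = 1.7953 ≈ 1.80.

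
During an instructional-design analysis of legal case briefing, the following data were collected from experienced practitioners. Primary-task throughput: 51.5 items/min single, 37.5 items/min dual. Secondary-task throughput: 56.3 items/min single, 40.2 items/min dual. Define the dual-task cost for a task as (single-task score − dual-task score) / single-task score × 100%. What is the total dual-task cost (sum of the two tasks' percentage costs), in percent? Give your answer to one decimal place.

55.8

Primary cost = (51.5 − 37.5) / 51.5 × 100% = 27.1845%.
Secondary cost = (56.3 − 40.2) / 56.3 × 100% = 28.5968%.
Total = 27.1845% + 28.5968% = 55.7813% ≈ 55.8%.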